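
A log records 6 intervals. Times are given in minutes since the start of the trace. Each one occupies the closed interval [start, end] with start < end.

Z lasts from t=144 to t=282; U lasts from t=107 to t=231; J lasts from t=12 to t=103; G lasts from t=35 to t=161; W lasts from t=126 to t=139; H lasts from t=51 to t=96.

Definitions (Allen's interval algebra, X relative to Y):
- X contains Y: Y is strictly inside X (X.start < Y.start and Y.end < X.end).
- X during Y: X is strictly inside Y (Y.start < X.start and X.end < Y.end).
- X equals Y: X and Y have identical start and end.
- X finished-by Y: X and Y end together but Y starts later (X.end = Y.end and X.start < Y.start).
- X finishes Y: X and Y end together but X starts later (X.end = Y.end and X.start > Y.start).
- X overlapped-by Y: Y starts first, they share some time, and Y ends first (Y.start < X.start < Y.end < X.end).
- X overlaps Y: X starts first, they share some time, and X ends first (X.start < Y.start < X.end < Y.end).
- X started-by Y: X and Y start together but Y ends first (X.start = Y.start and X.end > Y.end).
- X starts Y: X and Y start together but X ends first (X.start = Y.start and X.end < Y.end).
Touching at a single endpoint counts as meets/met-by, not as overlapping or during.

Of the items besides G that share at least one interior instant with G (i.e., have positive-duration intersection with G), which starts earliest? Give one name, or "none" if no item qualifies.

Target G = [t=35, t=161].
H [t=51, t=96] → during → candidate.
J [t=12, t=103] → overlaps → candidate.
U [t=107, t=231] → overlapped-by → candidate.
W [t=126, t=139] → during → candidate.
Z [t=144, t=282] → overlapped-by → candidate.
Among candidates, earliest start is t=12 → J.

J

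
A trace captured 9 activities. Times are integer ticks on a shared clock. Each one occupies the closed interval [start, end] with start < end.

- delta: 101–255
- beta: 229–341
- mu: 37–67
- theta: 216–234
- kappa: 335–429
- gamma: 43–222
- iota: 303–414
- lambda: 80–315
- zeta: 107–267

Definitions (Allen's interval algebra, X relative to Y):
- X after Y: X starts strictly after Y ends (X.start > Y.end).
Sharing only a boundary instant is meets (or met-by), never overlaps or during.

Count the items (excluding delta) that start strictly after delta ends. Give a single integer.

2

Target delta = [101, 255].
beta [229, 341] → overlapped-by → no.
gamma [43, 222] → overlaps → no.
iota [303, 414] → after → counts.
kappa [335, 429] → after → counts.
lambda [80, 315] → contains → no.
mu [37, 67] → before → no.
theta [216, 234] → during → no.
zeta [107, 267] → overlapped-by → no.
Total: 2.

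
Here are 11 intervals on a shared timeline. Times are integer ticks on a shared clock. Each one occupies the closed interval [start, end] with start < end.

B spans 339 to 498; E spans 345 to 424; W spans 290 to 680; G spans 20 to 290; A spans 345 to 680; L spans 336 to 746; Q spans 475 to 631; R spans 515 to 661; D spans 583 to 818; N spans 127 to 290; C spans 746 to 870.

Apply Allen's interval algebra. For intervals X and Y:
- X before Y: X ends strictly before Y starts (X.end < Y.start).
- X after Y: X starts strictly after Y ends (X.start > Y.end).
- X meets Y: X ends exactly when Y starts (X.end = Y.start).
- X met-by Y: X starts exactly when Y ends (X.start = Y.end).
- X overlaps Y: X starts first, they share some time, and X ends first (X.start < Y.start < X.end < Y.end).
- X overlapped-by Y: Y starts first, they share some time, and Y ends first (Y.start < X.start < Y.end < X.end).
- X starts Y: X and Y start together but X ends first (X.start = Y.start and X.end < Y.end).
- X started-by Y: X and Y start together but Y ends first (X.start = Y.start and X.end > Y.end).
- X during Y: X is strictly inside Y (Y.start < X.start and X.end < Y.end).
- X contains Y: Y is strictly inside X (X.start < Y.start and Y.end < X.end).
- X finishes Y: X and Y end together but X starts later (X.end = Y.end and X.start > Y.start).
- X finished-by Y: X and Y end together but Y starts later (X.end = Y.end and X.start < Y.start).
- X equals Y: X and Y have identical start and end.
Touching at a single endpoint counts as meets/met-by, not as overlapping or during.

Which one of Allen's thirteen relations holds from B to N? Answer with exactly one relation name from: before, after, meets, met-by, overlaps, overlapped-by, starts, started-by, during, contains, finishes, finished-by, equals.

after

B = [339, 498]; N = [127, 290].
Compare endpoints: B.start > N.start, B.start > N.end, B.end > N.start, B.end > N.end.
That pattern is 'after'.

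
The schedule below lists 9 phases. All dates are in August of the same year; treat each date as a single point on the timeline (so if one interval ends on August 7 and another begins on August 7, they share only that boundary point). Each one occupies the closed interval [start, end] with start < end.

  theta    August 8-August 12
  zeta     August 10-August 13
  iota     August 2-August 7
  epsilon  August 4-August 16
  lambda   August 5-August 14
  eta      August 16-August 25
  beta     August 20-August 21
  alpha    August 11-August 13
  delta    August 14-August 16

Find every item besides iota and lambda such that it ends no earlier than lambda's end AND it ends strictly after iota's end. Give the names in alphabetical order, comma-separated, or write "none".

Conditions: its end is no earlier than lambda's end (X.end >= August 14) AND its end is strictly after iota's end (X.end > August 7).
alpha: end August 13 >= August 14? ✗; end August 13 > August 7? ✓ → no.
beta: end August 21 >= August 14? ✓; end August 21 > August 7? ✓ → yes.
delta: end August 16 >= August 14? ✓; end August 16 > August 7? ✓ → yes.
epsilon: end August 16 >= August 14? ✓; end August 16 > August 7? ✓ → yes.
eta: end August 25 >= August 14? ✓; end August 25 > August 7? ✓ → yes.
theta: end August 12 >= August 14? ✗; end August 12 > August 7? ✓ → no.
zeta: end August 13 >= August 14? ✗; end August 13 > August 7? ✓ → no.
Result: beta, delta, epsilon, eta.

beta, delta, epsilon, eta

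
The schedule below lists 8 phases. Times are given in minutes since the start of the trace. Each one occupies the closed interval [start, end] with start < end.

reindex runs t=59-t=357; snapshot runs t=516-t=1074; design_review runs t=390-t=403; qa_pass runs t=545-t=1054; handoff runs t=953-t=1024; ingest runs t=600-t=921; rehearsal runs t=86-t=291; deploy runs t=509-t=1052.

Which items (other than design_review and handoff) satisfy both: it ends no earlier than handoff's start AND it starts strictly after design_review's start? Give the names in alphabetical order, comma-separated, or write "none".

Conditions: its end is no earlier than handoff's start (X.end >= t=953) AND its start is strictly after design_review's start (X.start > t=390).
deploy: end t=1052 >= t=953? ✓; start t=509 > t=390? ✓ → yes.
ingest: end t=921 >= t=953? ✗; start t=600 > t=390? ✓ → no.
qa_pass: end t=1054 >= t=953? ✓; start t=545 > t=390? ✓ → yes.
rehearsal: end t=291 >= t=953? ✗; start t=86 > t=390? ✗ → no.
reindex: end t=357 >= t=953? ✗; start t=59 > t=390? ✗ → no.
snapshot: end t=1074 >= t=953? ✓; start t=516 > t=390? ✓ → yes.
Result: deploy, qa_pass, snapshot.

deploy, qa_pass, snapshot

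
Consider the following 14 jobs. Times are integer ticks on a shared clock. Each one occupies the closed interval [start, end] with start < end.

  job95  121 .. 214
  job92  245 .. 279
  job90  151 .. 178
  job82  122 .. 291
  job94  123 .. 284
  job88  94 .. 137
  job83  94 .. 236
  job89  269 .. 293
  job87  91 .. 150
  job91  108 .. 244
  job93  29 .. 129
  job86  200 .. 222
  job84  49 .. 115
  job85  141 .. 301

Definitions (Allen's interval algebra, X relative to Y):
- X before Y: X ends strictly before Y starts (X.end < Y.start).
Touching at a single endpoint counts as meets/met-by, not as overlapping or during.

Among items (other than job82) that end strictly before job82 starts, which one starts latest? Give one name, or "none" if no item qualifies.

Target job82 = [122, 291].
job83 [94, 236] → overlaps → excluded.
job84 [49, 115] → before → candidate.
job85 [141, 301] → overlapped-by → excluded.
job86 [200, 222] → during → excluded.
job87 [91, 150] → overlaps → excluded.
job88 [94, 137] → overlaps → excluded.
job89 [269, 293] → overlapped-by → excluded.
job90 [151, 178] → during → excluded.
job91 [108, 244] → overlaps → excluded.
job92 [245, 279] → during → excluded.
job93 [29, 129] → overlaps → excluded.
job94 [123, 284] → during → excluded.
job95 [121, 214] → overlaps → excluded.
Among candidates, latest start is 49 → job84.

job84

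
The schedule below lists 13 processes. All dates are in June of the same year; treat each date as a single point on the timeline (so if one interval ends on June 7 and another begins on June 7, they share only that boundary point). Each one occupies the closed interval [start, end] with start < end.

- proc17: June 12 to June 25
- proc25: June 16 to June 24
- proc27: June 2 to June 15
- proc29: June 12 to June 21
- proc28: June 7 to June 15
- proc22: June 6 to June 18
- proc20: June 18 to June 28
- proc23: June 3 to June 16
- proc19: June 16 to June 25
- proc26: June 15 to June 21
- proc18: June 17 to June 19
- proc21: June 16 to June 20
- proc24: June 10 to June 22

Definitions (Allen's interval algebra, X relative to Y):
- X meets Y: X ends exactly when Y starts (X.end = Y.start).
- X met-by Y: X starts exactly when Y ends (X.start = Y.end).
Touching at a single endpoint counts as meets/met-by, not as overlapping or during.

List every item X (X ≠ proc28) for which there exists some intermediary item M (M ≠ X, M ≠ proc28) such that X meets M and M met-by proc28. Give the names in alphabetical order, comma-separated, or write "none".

Target proc28 = [June 7, June 15].
Intermediaries M with M met-by proc28: proc26.
Via proc26 — items with X meets proc26: proc27.
Union: proc27.

proc27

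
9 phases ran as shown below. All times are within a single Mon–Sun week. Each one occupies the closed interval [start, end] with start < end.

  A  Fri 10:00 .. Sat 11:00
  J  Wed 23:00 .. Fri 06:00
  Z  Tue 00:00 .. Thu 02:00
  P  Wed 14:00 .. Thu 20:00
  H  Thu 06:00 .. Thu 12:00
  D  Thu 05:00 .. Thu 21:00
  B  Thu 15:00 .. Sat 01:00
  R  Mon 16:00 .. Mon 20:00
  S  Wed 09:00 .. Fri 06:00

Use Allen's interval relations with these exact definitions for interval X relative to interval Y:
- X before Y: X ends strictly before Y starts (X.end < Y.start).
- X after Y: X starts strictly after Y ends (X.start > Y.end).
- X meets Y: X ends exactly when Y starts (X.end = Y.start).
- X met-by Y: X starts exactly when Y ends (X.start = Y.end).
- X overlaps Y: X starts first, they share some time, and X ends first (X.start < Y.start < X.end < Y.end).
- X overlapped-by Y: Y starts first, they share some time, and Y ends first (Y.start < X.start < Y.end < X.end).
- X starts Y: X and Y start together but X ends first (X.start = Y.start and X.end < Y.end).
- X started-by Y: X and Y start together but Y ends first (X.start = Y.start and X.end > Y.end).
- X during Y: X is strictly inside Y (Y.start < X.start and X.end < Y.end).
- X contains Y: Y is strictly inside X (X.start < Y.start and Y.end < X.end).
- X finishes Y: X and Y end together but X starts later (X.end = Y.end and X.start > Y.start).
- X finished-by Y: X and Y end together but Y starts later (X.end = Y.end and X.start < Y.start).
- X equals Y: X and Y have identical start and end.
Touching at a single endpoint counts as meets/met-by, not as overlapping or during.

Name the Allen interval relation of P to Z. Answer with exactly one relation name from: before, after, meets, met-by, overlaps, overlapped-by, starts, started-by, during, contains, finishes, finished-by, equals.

P = [Wed 14:00, Thu 20:00]; Z = [Tue 00:00, Thu 02:00].
Compare endpoints: P.start > Z.start, P.start < Z.end, P.end > Z.start, P.end > Z.end.
That pattern is 'overlapped-by'.

overlapped-by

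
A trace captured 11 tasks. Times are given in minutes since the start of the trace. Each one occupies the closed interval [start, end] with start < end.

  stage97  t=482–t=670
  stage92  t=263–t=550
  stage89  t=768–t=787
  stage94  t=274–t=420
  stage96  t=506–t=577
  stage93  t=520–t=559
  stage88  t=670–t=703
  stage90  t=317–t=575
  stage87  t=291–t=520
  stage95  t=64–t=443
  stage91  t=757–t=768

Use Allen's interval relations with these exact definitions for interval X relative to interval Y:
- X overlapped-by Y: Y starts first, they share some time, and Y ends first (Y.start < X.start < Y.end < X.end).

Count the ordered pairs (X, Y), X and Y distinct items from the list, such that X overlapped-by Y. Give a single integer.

Checking all 110 ordered pairs for relation 'overlapped-by'; matching pairs in alphabetical order:
(stage87, stage94): stage87 overlapped-by stage94 ✓
(stage87, stage95): stage87 overlapped-by stage95 ✓
(stage90, stage87): stage90 overlapped-by stage87 ✓
(stage90, stage92): stage90 overlapped-by stage92 ✓
(stage90, stage94): stage90 overlapped-by stage94 ✓
(stage90, stage95): stage90 overlapped-by stage95 ✓
(stage92, stage95): stage92 overlapped-by stage95 ✓
(stage93, stage92): stage93 overlapped-by stage92 ✓
(stage96, stage87): stage96 overlapped-by stage87 ✓
(stage96, stage90): stage96 overlapped-by stage90 ✓
(stage96, stage92): stage96 overlapped-by stage92 ✓
(stage97, stage87): stage97 overlapped-by stage87 ✓
(stage97, stage90): stage97 overlapped-by stage90 ✓
(stage97, stage92): stage97 overlapped-by stage92 ✓
Count: 14.

14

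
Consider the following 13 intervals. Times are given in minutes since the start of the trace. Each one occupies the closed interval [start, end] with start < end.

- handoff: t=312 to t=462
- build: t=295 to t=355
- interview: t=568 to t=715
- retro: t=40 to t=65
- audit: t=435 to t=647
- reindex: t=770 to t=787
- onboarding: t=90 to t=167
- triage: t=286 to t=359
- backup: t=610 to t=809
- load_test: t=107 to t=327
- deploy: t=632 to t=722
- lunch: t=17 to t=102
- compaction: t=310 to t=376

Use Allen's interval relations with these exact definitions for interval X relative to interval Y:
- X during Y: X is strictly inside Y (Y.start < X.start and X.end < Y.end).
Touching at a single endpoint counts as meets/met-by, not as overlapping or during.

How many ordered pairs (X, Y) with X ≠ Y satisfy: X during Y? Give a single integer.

4

Checking all 156 ordered pairs for relation 'during'; matching pairs in alphabetical order:
(build, triage): build during triage ✓
(deploy, backup): deploy during backup ✓
(reindex, backup): reindex during backup ✓
(retro, lunch): retro during lunch ✓
Count: 4.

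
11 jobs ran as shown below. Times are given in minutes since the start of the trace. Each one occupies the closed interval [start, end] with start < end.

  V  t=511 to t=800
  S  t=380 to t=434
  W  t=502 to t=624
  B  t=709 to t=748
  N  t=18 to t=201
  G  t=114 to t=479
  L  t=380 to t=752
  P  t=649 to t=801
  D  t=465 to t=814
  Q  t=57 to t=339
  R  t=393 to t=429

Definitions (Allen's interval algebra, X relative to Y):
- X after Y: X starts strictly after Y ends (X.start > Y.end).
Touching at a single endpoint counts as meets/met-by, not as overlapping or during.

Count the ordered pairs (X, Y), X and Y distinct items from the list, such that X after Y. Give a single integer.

32

Checking all 110 ordered pairs for relation 'after'; matching pairs in alphabetical order:
(B, G): B after G ✓
(B, N): B after N ✓
(B, Q): B after Q ✓
(B, R): B after R ✓
(B, S): B after S ✓
(B, W): B after W ✓
(D, N): D after N ✓
(D, Q): D after Q ✓
(D, R): D after R ✓
(D, S): D after S ✓
(L, N): L after N ✓
(L, Q): L after Q ✓
(P, G): P after G ✓
(P, N): P after N ✓
(P, Q): P after Q ✓
(P, R): P after R ✓
(P, S): P after S ✓
(P, W): P after W ✓
(R, N): R after N ✓
(R, Q): R after Q ✓
(S, N): S after N ✓
(S, Q): S after Q ✓
(V, G): V after G ✓
(V, N): V after N ✓
... plus 8 further pairs not listed.
Count: 32.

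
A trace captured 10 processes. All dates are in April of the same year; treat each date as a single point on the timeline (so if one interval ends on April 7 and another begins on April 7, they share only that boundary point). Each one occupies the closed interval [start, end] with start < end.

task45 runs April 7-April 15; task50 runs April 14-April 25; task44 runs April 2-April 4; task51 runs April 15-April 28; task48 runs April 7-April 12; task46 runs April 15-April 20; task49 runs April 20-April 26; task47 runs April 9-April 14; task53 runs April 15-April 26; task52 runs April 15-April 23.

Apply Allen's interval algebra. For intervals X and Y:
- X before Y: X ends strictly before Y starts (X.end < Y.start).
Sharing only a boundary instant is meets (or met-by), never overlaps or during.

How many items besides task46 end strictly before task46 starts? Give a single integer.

3

Target task46 = [April 15, April 20].
task44 [April 2, April 4] → before → counts.
task45 [April 7, April 15] → meets → no.
task47 [April 9, April 14] → before → counts.
task48 [April 7, April 12] → before → counts.
task49 [April 20, April 26] → met-by → no.
task50 [April 14, April 25] → contains → no.
task51 [April 15, April 28] → started-by → no.
task52 [April 15, April 23] → started-by → no.
task53 [April 15, April 26] → started-by → no.
Total: 3.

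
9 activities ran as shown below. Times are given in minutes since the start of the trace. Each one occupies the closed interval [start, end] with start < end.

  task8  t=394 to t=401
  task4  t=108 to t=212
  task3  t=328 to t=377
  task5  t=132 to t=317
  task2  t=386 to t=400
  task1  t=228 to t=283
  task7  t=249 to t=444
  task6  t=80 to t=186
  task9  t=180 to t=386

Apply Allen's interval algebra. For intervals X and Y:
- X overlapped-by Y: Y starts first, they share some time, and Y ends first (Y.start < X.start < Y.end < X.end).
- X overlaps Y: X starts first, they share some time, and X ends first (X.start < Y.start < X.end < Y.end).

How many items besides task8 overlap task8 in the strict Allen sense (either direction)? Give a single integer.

Target task8 = [t=394, t=401].
task1 [t=228, t=283] → before → no.
task2 [t=386, t=400] → overlaps → counts.
task3 [t=328, t=377] → before → no.
task4 [t=108, t=212] → before → no.
task5 [t=132, t=317] → before → no.
task6 [t=80, t=186] → before → no.
task7 [t=249, t=444] → contains → no.
task9 [t=180, t=386] → before → no.
Total: 1.

1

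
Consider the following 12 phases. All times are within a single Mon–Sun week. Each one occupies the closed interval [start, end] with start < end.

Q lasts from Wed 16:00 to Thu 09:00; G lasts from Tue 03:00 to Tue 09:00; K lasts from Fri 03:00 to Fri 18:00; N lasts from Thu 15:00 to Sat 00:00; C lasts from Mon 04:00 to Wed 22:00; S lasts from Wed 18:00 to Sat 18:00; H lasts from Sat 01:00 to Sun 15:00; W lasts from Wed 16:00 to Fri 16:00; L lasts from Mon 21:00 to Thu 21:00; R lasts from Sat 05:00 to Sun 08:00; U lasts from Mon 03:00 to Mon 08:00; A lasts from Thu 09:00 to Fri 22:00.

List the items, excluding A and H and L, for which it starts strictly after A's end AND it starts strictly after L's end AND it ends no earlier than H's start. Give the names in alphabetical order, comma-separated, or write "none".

R

Conditions: its start is strictly after A's end (X.start > Fri 22:00) AND its start is strictly after L's end (X.start > Thu 21:00) AND its end is no earlier than H's start (X.end >= Sat 01:00).
C: start Mon 04:00 > Fri 22:00? ✗; start Mon 04:00 > Thu 21:00? ✗; end Wed 22:00 >= Sat 01:00? ✗ → no.
G: start Tue 03:00 > Fri 22:00? ✗; start Tue 03:00 > Thu 21:00? ✗; end Tue 09:00 >= Sat 01:00? ✗ → no.
K: start Fri 03:00 > Fri 22:00? ✗; start Fri 03:00 > Thu 21:00? ✓; end Fri 18:00 >= Sat 01:00? ✗ → no.
N: start Thu 15:00 > Fri 22:00? ✗; start Thu 15:00 > Thu 21:00? ✗; end Sat 00:00 >= Sat 01:00? ✗ → no.
Q: start Wed 16:00 > Fri 22:00? ✗; start Wed 16:00 > Thu 21:00? ✗; end Thu 09:00 >= Sat 01:00? ✗ → no.
R: start Sat 05:00 > Fri 22:00? ✓; start Sat 05:00 > Thu 21:00? ✓; end Sun 08:00 >= Sat 01:00? ✓ → yes.
S: start Wed 18:00 > Fri 22:00? ✗; start Wed 18:00 > Thu 21:00? ✗; end Sat 18:00 >= Sat 01:00? ✓ → no.
U: start Mon 03:00 > Fri 22:00? ✗; start Mon 03:00 > Thu 21:00? ✗; end Mon 08:00 >= Sat 01:00? ✗ → no.
W: start Wed 16:00 > Fri 22:00? ✗; start Wed 16:00 > Thu 21:00? ✗; end Fri 16:00 >= Sat 01:00? ✗ → no.
Result: R.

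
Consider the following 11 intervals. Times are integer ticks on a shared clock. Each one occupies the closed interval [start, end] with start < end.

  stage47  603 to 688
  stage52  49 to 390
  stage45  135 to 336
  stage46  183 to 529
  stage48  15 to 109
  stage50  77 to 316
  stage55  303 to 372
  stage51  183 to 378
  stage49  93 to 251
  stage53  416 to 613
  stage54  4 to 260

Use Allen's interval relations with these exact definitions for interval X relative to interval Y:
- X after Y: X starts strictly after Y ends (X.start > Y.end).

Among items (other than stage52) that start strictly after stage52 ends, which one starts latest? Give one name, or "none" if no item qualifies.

stage47

Target stage52 = [49, 390].
stage45 [135, 336] → during → excluded.
stage46 [183, 529] → overlapped-by → excluded.
stage47 [603, 688] → after → candidate.
stage48 [15, 109] → overlaps → excluded.
stage49 [93, 251] → during → excluded.
stage50 [77, 316] → during → excluded.
stage51 [183, 378] → during → excluded.
stage53 [416, 613] → after → candidate.
stage54 [4, 260] → overlaps → excluded.
stage55 [303, 372] → during → excluded.
Among candidates, latest start is 603 → stage47.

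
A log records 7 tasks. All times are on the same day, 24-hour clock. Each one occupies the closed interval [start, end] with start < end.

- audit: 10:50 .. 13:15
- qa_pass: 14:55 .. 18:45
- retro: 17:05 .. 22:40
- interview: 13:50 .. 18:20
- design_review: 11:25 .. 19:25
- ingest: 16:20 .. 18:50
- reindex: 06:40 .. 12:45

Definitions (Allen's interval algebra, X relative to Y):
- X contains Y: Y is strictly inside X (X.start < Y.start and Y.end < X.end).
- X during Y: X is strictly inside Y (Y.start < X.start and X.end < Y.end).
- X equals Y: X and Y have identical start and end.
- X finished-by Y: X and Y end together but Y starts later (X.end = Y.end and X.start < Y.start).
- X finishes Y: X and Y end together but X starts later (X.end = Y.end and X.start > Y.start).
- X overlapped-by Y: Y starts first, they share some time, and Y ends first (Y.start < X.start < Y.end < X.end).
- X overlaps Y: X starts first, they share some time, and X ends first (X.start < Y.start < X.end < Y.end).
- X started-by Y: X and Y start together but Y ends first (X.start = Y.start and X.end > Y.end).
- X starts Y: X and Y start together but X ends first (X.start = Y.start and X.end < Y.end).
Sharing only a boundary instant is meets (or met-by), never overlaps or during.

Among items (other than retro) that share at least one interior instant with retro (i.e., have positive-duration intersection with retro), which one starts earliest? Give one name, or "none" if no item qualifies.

design_review

Target retro = [17:05, 22:40].
audit [10:50, 13:15] → before → excluded.
design_review [11:25, 19:25] → overlaps → candidate.
ingest [16:20, 18:50] → overlaps → candidate.
interview [13:50, 18:20] → overlaps → candidate.
qa_pass [14:55, 18:45] → overlaps → candidate.
reindex [06:40, 12:45] → before → excluded.
Among candidates, earliest start is 11:25 → design_review.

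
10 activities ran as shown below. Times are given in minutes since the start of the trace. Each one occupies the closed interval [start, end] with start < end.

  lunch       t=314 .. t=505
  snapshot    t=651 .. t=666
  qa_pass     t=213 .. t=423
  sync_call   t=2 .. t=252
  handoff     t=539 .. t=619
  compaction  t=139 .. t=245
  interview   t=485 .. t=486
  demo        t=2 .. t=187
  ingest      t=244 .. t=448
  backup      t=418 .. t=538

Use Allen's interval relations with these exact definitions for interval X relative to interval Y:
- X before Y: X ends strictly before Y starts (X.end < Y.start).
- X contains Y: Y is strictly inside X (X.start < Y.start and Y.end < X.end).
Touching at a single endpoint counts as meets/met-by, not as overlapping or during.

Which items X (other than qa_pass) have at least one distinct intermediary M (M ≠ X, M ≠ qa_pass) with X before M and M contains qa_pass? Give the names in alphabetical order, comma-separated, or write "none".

none

Target qa_pass = [t=213, t=423].
Intermediaries M with M contains qa_pass: none.
Union: none.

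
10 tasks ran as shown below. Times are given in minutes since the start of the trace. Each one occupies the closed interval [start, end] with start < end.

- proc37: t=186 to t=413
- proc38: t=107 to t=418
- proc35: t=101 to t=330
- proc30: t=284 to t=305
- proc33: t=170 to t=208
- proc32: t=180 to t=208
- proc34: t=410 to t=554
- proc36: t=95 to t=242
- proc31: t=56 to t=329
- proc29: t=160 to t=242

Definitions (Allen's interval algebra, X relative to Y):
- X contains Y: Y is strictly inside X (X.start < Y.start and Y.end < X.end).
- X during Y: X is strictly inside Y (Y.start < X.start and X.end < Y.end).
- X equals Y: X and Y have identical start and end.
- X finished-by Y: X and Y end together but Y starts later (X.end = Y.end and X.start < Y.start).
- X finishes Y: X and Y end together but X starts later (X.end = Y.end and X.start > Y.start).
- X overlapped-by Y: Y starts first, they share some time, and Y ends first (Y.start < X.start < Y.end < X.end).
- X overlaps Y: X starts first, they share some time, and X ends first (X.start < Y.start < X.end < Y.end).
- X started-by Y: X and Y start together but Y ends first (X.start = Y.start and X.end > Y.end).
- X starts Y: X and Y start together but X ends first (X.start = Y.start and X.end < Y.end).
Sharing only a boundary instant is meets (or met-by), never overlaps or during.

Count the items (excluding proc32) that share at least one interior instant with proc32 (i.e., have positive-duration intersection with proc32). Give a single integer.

7

Target proc32 = [t=180, t=208].
proc29 [t=160, t=242] → contains → counts.
proc30 [t=284, t=305] → after → no.
proc31 [t=56, t=329] → contains → counts.
proc33 [t=170, t=208] → finished-by → counts.
proc34 [t=410, t=554] → after → no.
proc35 [t=101, t=330] → contains → counts.
proc36 [t=95, t=242] → contains → counts.
proc37 [t=186, t=413] → overlapped-by → counts.
proc38 [t=107, t=418] → contains → counts.
Total: 7.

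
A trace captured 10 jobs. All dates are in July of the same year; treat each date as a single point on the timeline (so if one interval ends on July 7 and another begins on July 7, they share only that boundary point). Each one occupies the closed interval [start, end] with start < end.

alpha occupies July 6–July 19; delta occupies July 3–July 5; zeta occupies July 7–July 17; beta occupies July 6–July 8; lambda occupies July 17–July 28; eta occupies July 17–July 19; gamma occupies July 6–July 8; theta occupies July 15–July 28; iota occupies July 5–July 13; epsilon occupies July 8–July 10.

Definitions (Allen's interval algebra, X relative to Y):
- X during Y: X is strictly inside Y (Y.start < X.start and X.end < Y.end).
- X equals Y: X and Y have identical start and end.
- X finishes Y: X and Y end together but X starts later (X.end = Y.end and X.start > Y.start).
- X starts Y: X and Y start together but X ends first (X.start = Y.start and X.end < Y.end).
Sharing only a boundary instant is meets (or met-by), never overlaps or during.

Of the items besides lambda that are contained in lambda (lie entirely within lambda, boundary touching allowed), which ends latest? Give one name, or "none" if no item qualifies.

Target lambda = [July 17, July 28].
alpha [July 6, July 19] → overlaps → excluded.
beta [July 6, July 8] → before → excluded.
delta [July 3, July 5] → before → excluded.
epsilon [July 8, July 10] → before → excluded.
eta [July 17, July 19] → starts → candidate.
gamma [July 6, July 8] → before → excluded.
iota [July 5, July 13] → before → excluded.
theta [July 15, July 28] → finished-by → excluded.
zeta [July 7, July 17] → meets → excluded.
Among candidates, latest end is July 19 → eta.

eta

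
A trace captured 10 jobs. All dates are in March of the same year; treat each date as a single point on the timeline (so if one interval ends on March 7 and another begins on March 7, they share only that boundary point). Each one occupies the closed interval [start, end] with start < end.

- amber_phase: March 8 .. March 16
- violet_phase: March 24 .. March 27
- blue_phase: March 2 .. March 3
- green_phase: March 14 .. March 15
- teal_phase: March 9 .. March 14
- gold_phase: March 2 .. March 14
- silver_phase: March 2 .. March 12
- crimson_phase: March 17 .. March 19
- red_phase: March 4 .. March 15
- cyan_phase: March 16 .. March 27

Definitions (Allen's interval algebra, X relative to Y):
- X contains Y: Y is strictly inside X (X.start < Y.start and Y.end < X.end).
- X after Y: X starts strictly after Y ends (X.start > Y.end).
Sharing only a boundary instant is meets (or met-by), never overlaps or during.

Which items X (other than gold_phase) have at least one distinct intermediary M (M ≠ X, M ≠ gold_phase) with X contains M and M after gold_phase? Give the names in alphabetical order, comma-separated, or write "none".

Target gold_phase = [March 2, March 14].
Intermediaries M with M after gold_phase: crimson_phase, cyan_phase, violet_phase.
Via crimson_phase — items with X contains crimson_phase: cyan_phase.
Via cyan_phase — items with X contains cyan_phase: none.
Via violet_phase — items with X contains violet_phase: none.
Union: cyan_phase.

cyan_phase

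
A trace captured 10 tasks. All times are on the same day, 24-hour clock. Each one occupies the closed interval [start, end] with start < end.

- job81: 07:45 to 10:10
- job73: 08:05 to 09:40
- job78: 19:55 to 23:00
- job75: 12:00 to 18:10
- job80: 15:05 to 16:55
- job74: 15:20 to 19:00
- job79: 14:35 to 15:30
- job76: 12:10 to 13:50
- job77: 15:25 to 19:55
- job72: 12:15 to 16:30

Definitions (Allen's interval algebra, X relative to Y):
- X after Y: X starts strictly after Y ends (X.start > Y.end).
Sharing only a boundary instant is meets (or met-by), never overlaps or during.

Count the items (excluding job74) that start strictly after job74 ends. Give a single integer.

1

Target job74 = [15:20, 19:00].
job72 [12:15, 16:30] → overlaps → no.
job73 [08:05, 09:40] → before → no.
job75 [12:00, 18:10] → overlaps → no.
job76 [12:10, 13:50] → before → no.
job77 [15:25, 19:55] → overlapped-by → no.
job78 [19:55, 23:00] → after → counts.
job79 [14:35, 15:30] → overlaps → no.
job80 [15:05, 16:55] → overlaps → no.
job81 [07:45, 10:10] → before → no.
Total: 1.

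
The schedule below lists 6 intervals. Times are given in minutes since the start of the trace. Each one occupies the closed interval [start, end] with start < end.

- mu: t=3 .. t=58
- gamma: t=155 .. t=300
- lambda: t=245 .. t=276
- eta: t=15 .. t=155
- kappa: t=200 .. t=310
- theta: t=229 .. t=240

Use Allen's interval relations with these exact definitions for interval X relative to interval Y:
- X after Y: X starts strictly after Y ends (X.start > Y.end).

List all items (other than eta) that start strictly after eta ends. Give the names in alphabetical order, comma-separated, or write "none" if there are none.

Target eta = [t=15, t=155].
gamma [t=155, t=300] → met-by → no.
kappa [t=200, t=310] → after → yes.
lambda [t=245, t=276] → after → yes.
mu [t=3, t=58] → overlaps → no.
theta [t=229, t=240] → after → yes.
Result: kappa, lambda, theta.

kappa, lambda, theta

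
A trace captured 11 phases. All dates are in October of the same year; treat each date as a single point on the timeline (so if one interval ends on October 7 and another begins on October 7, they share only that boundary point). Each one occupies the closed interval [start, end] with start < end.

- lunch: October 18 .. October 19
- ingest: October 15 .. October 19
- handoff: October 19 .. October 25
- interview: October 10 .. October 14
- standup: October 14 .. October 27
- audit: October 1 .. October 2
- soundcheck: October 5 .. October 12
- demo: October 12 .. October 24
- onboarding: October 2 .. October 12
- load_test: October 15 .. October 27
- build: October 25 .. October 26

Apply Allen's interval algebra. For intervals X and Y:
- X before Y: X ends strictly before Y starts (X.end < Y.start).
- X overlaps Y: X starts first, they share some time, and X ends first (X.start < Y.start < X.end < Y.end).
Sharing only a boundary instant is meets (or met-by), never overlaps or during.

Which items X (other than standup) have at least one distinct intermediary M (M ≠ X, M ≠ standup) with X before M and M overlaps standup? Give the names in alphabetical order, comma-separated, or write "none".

audit

Target standup = [October 14, October 27].
Intermediaries M with M overlaps standup: demo.
Via demo — items with X before demo: audit.
Union: audit.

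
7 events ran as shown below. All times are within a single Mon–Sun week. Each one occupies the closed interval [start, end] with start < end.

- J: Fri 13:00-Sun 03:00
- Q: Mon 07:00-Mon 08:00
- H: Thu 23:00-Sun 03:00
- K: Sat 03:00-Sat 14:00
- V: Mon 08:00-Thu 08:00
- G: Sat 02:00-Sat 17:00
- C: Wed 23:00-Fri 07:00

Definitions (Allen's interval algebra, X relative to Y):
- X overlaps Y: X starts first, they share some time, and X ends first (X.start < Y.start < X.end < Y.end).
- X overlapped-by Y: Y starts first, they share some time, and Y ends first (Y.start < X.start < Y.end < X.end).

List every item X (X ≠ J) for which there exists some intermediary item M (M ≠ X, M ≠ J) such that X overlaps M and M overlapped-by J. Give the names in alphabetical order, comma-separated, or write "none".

Target J = [Fri 13:00, Sun 03:00].
Intermediaries M with M overlapped-by J: none.
Union: none.

none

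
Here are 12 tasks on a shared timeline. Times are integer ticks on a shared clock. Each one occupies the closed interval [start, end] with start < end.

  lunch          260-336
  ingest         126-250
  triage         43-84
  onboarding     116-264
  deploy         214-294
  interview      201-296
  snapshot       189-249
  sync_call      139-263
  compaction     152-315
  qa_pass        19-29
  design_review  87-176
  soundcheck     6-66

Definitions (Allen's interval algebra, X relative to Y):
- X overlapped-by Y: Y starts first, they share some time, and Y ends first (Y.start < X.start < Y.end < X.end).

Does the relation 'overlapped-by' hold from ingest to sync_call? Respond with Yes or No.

No

ingest = [126, 250], sync_call = [139, 263].
Actual relation of ingest to sync_call: overlaps.
Asked whether 'overlapped-by' holds → No.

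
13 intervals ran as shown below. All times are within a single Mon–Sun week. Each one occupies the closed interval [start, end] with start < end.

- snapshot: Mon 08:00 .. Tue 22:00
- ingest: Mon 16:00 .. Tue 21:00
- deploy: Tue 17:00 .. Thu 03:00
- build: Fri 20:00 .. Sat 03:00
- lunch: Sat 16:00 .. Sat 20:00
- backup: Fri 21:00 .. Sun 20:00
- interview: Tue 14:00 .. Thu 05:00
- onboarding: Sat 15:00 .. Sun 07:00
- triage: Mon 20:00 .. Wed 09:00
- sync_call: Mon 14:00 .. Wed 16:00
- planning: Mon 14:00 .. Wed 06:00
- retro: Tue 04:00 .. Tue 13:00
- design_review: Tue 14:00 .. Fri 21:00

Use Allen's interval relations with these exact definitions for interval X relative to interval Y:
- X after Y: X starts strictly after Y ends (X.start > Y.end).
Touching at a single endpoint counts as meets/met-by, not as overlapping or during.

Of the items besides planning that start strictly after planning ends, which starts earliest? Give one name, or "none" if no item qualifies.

Target planning = [Mon 14:00, Wed 06:00].
backup [Fri 21:00, Sun 20:00] → after → candidate.
build [Fri 20:00, Sat 03:00] → after → candidate.
deploy [Tue 17:00, Thu 03:00] → overlapped-by → excluded.
design_review [Tue 14:00, Fri 21:00] → overlapped-by → excluded.
ingest [Mon 16:00, Tue 21:00] → during → excluded.
interview [Tue 14:00, Thu 05:00] → overlapped-by → excluded.
lunch [Sat 16:00, Sat 20:00] → after → candidate.
onboarding [Sat 15:00, Sun 07:00] → after → candidate.
retro [Tue 04:00, Tue 13:00] → during → excluded.
snapshot [Mon 08:00, Tue 22:00] → overlaps → excluded.
sync_call [Mon 14:00, Wed 16:00] → started-by → excluded.
triage [Mon 20:00, Wed 09:00] → overlapped-by → excluded.
Among candidates, earliest start is Fri 20:00 → build.

build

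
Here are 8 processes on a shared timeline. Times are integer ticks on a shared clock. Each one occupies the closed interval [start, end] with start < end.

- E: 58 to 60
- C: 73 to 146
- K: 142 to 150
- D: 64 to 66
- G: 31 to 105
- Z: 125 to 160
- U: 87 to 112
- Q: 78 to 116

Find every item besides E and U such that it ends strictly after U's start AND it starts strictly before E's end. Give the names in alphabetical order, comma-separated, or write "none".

G

Conditions: its end is strictly after U's start (X.end > 87) AND its start is strictly before E's end (X.start < 60).
C: end 146 > 87? ✓; start 73 < 60? ✗ → no.
D: end 66 > 87? ✗; start 64 < 60? ✗ → no.
G: end 105 > 87? ✓; start 31 < 60? ✓ → yes.
K: end 150 > 87? ✓; start 142 < 60? ✗ → no.
Q: end 116 > 87? ✓; start 78 < 60? ✗ → no.
Z: end 160 > 87? ✓; start 125 < 60? ✗ → no.
Result: G.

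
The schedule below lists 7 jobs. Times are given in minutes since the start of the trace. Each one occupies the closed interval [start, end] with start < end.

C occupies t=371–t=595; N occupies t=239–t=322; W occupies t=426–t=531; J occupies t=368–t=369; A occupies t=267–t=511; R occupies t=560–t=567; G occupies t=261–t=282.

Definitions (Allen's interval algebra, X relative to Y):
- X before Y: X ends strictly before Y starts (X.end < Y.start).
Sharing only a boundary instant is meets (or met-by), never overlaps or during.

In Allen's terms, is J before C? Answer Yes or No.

J = [t=368, t=369], C = [t=371, t=595].
Actual relation of J to C: before.
Asked whether 'before' holds → Yes.

Yes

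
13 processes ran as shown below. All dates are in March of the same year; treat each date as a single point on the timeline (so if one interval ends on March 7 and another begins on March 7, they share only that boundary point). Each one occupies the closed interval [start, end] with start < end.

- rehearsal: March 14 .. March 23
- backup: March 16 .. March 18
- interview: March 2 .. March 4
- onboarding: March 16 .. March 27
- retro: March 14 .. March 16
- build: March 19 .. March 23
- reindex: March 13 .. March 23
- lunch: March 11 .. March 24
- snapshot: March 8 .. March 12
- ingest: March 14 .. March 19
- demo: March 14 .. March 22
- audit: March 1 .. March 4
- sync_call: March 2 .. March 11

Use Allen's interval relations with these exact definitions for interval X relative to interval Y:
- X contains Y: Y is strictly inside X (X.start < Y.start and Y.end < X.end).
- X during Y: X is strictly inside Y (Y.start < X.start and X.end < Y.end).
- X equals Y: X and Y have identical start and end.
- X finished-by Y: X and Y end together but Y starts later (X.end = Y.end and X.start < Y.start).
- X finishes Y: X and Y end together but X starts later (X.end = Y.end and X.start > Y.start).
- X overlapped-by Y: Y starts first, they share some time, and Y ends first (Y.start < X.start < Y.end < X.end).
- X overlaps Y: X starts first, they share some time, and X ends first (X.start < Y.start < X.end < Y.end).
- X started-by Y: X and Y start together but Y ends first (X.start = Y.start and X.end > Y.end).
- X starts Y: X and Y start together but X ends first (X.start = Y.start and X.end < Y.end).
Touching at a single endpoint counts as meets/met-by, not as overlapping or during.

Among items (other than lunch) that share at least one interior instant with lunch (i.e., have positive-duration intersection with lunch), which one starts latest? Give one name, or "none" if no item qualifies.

Target lunch = [March 11, March 24].
audit [March 1, March 4] → before → excluded.
backup [March 16, March 18] → during → candidate.
build [March 19, March 23] → during → candidate.
demo [March 14, March 22] → during → candidate.
ingest [March 14, March 19] → during → candidate.
interview [March 2, March 4] → before → excluded.
onboarding [March 16, March 27] → overlapped-by → candidate.
rehearsal [March 14, March 23] → during → candidate.
reindex [March 13, March 23] → during → candidate.
retro [March 14, March 16] → during → candidate.
snapshot [March 8, March 12] → overlaps → candidate.
sync_call [March 2, March 11] → meets → excluded.
Among candidates, latest start is March 19 → build.

build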